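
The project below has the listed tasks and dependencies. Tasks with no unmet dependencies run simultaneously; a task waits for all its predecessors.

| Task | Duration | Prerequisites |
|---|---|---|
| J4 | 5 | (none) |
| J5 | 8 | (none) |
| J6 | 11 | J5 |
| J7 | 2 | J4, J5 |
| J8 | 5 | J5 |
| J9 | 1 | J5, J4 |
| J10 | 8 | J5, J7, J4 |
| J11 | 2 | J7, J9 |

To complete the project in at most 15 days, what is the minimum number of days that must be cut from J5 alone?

Current finish: 19 days; target: 15.
J5 is on every critical path, so each day cut from J5 cuts the finish by one (this holds down to a finish of 15).
Need 19 − 15 = 4 days off J5 → J5 becomes 4 days, finish becomes 15.

4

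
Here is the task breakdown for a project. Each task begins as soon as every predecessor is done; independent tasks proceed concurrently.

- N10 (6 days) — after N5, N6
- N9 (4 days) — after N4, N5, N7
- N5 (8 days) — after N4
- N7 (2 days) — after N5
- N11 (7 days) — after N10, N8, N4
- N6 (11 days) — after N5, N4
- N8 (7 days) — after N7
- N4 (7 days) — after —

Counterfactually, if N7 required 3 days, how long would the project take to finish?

39

As given, the longest chain is N4→N5→N6→N10→N11 = 7+8+11+6+7 = 39, so the finish is 39 days.
The longest path through N7 is only 31 days, so N7 has float 8.
That remains the longest chain; total 39 days.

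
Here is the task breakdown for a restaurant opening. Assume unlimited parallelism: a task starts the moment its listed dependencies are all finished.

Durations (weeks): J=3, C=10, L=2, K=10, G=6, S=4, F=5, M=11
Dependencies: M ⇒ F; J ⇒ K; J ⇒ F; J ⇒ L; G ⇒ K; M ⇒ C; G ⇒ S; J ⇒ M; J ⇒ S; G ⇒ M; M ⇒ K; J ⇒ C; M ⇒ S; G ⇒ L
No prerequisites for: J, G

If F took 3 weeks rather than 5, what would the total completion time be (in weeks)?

27

Baseline: G→M→K = 6+11+10 = 27 → 27 weeks.
F has 5 weeks of float (longest path through it is 22).
The critical path is still G→M→K; finish is now 27 weeks.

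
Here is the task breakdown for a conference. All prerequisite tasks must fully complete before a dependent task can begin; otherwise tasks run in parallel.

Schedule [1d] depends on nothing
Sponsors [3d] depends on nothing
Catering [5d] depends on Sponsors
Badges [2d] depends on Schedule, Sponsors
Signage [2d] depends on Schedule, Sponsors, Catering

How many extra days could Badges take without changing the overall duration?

Sponsors→Catering→Signage = 3+5+2 = 10 sets the makespan at 10 days.
Badges finishes as early as 5 and must finish by 10.
So Badges can slip 10 − 5 = 5 days.

5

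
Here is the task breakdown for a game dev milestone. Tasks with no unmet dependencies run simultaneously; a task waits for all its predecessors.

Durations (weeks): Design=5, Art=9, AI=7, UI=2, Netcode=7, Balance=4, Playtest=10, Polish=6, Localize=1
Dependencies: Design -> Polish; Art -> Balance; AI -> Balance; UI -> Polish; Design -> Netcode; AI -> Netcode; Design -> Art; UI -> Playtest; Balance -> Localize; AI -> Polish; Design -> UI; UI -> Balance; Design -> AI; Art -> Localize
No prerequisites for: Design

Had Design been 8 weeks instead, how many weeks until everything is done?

22

Actual critical path: Design→Art→Balance→Localize = 5+9+4+1 = 19 ⇒ 19 weeks.
Design is on the critical path; changing it to 8 makes that path 22 weeks.
No other chain overtakes it, so the finish is 22 weeks.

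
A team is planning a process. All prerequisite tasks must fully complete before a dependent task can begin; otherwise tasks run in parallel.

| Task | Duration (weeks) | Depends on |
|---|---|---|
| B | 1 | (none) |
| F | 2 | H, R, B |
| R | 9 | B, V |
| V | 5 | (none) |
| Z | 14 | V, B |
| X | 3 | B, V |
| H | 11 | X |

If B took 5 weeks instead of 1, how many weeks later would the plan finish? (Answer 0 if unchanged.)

The binding path is V→X→H→F = 5+3+11+2 = 21; finish at 21 weeks.
B has 4 weeks of float (longest path through it is 17).
No other chain overtakes it, so the finish is 21 weeks.
Change in finish: 21 − 21 = +0 weeks.

0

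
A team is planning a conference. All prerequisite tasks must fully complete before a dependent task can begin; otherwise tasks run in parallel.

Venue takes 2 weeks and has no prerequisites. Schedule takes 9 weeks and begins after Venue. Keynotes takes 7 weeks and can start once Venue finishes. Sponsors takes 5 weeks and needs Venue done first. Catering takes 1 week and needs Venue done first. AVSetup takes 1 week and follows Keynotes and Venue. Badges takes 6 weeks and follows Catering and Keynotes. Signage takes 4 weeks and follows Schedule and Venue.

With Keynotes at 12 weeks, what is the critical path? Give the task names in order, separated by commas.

Venue, Keynotes, Badges

Critical path before the change: Venue→Keynotes→Badges = 2+7+6 = 15 giving 15 weeks.
Since Keynotes is critical, the +5 change carries straight to that chain (now 20 weeks).
The critical path is still Venue→Keynotes→Badges; finish is now 20 weeks.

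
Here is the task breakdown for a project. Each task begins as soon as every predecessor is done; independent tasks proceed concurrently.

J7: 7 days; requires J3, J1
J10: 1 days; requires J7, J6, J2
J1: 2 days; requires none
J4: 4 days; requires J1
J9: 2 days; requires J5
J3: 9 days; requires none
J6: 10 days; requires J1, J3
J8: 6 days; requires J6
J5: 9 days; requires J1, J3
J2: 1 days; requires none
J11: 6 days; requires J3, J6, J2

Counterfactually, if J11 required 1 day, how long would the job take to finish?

25

As given, the longest chain is J3→J6→J11 = 9+10+6 = 25, so the finish is 25 days.
J11 is on the critical path; changing it to 1 makes that path 20 days.
New critical path: J3→J6→J8 = 9+10+6 = 25 ⇒ 25 days.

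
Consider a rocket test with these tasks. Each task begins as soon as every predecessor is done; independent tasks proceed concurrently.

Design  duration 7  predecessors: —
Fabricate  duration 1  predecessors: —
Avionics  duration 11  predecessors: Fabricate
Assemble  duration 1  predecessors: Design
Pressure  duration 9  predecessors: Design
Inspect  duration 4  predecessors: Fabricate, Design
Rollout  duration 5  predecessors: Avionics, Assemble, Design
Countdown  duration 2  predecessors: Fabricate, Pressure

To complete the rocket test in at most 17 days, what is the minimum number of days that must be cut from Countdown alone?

Current finish: 18 days; target: 17.
Countdown is on every critical path, so each day cut from Countdown cuts the finish by one (this holds down to a finish of 17).
Need 18 − 17 = 1 day off Countdown → Countdown becomes 1 day, finish becomes 17.

1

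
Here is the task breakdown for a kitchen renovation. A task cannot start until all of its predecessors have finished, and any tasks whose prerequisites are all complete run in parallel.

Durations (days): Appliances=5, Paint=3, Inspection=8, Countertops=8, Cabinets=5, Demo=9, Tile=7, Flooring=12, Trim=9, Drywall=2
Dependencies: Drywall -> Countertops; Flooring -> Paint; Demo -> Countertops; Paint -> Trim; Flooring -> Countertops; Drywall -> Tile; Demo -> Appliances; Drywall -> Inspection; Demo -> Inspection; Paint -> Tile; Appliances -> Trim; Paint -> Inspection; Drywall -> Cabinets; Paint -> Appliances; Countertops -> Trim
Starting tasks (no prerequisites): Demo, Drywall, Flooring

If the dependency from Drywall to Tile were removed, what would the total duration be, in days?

29

Original critical path: Flooring→Countertops→Trim = 12+8+9 = 29 ⇒ 29 days.
Dropping Drywall→Tile doesn't change Tile's earliest start (15); another predecessor still binds.
After: Flooring→Countertops→Trim = 12+8+9 = 29 → 29 days.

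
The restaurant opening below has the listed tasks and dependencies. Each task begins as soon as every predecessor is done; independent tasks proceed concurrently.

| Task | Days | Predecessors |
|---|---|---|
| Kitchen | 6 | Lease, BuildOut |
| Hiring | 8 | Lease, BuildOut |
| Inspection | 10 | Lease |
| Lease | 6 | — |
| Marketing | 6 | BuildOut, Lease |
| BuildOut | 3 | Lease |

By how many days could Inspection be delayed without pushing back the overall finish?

Lease→BuildOut→Hiring = 6+3+8 = 17 sets the makespan at 17 days.
The longest chain containing Inspection totals 16 days.
Float = 17 − 16 = 1.

1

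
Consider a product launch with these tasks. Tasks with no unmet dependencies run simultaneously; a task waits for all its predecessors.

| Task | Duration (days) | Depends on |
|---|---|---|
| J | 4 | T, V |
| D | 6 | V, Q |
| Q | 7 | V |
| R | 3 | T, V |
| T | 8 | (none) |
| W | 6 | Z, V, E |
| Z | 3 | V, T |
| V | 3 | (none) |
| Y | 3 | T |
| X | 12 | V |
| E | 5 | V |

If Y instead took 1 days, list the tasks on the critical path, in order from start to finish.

Baseline: T→Z→W = 8+3+6 = 17 → 17 days.
The longest path through Y is only 11 days, so Y has float 6.
No other chain overtakes it, so the finish is 17 days.

T, Z, W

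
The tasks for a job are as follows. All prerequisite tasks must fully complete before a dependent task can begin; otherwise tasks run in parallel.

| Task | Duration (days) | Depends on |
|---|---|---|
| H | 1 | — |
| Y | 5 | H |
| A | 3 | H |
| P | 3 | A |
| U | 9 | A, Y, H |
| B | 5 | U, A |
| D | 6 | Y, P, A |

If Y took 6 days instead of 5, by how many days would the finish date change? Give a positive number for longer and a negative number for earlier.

Critical path before the change: H→Y→U→B = 1+5+9+5 = 20 giving 20 days.
Y lies on that path, so at 6 days the path becomes 21 days.
No other chain overtakes it, so the finish is 21 days.
Change in finish: 21 − 20 = +1 days.

1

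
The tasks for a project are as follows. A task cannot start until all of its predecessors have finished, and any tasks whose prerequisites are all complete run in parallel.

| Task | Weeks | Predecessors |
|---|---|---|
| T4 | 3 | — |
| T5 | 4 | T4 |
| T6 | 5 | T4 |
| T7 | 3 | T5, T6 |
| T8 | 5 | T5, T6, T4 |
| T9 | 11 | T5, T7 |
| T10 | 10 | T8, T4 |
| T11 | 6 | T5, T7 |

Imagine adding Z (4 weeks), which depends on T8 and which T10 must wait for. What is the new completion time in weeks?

Originally the job takes 23 weeks.
With Z inserted, T10 now waits for max(T8, T4, Z).
New critical path: T4→T6→T8→Z→T10 = 3+5+5+4+10 = 27 ⇒ 27 weeks.

27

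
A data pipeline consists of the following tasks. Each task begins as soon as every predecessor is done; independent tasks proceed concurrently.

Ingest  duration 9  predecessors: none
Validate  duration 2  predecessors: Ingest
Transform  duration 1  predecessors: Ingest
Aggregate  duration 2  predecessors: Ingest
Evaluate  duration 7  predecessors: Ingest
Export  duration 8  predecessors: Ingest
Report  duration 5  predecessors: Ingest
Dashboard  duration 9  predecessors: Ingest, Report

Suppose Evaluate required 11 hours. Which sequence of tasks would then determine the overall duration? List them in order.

Ingest, Report, Dashboard

As given, the longest chain is Ingest→Report→Dashboard = 9+5+9 = 23, so the finish is 23 hours.
The longest path through Evaluate is only 16 hours, so Evaluate has float 7.
That remains the longest chain; total 23 hours.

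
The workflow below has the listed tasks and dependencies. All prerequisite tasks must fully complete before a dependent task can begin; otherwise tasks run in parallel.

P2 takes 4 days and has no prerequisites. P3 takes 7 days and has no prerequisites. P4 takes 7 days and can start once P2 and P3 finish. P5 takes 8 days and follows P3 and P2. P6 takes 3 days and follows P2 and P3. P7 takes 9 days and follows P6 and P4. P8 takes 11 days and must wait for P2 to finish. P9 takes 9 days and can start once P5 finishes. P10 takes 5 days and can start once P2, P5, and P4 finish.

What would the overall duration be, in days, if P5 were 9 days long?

25

Actual critical path: P3→P5→P9 = 7+8+9 = 24 ⇒ 24 days.
Since P5 is critical, the +1 change carries straight to that chain (now 25 days).
The critical path is still P3→P5→P9; finish is now 25 days.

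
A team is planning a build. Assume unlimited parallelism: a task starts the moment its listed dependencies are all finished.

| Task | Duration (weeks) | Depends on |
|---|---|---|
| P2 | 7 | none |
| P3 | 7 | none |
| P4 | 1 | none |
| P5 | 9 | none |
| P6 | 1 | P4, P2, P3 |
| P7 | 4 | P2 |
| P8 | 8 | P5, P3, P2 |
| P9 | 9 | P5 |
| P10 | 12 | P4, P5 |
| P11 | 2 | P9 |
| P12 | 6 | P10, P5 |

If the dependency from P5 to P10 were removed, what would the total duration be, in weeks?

20

Before: longest chain P5→P10→P12 = 9+12+6 = 27, finish 27.
Without P5→P10, P10's earliest start moves from 9 to 1.
The longest chain is now P5→P9→P11 = 9+9+2 = 20, so the project takes 20 weeks.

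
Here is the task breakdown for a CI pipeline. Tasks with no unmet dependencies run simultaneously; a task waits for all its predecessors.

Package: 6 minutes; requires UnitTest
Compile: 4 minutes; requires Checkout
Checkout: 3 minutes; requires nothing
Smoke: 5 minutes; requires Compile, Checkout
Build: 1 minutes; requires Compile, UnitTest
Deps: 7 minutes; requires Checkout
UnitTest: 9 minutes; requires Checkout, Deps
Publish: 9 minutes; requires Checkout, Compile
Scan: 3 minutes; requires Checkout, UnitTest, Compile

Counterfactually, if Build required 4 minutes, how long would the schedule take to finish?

25

The binding path is Checkout→Deps→UnitTest→Package = 3+7+9+6 = 25; finish at 25 minutes.
Build has 5 minutes of float (longest path through it is 20).
The critical path is still Checkout→Deps→UnitTest→Package; finish is now 25 minutes.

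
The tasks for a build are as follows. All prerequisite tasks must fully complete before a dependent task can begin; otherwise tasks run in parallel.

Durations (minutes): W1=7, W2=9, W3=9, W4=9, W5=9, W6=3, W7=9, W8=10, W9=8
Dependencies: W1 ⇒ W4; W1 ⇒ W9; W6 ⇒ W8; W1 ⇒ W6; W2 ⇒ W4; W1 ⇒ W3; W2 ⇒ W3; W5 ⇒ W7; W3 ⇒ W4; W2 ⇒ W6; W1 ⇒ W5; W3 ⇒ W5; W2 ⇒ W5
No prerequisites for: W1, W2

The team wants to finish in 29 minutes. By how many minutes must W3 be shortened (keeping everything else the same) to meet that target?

7

Current finish: 36 minutes; target: 29.
W3 is on every critical path, so each minute cut from W3 cuts the finish by one (this holds down to a finish of 28).
Need 36 − 29 = 7 minutes off W3 → W3 becomes 2 minutes, finish becomes 29.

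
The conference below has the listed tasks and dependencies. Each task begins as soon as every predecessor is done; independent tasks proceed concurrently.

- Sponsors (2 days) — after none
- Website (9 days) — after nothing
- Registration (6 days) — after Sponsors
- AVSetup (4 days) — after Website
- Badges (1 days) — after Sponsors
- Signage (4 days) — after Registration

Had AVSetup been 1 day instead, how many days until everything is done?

Actual critical path: Website→AVSetup = 9+4 = 13 ⇒ 13 days.
AVSetup is on the critical path; changing it to 1 makes that path 10 days.
The binding chain switches to Sponsors→Registration→Signage = 2+6+4 = 12; finish 12 days.

12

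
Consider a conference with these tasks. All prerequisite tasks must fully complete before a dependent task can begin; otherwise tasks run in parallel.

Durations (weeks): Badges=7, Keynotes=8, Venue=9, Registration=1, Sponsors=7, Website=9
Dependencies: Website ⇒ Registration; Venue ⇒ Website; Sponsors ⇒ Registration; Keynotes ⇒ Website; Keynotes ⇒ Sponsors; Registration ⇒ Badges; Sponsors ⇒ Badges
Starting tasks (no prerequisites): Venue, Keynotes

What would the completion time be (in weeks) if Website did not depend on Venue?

25

Before: longest chain Venue→Website→Registration→Badges = 9+9+1+7 = 26, finish 26.
Without Venue→Website, Website's earliest start moves from 9 to 8.
After: Keynotes→Website→Registration→Badges = 8+9+1+7 = 25 → 25 weeks.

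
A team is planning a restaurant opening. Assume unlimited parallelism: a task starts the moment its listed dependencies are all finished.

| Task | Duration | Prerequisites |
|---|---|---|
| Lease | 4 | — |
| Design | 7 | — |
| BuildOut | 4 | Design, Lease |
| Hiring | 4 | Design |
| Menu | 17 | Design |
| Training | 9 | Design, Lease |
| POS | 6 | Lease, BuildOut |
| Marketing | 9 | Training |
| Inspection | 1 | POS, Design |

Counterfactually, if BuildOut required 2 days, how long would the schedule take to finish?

Baseline: Design→Training→Marketing = 7+9+9 = 25 → 25 days.
BuildOut has 7 days of float (longest path through it is 18).
The critical path is still Design→Training→Marketing; finish is now 25 days.

25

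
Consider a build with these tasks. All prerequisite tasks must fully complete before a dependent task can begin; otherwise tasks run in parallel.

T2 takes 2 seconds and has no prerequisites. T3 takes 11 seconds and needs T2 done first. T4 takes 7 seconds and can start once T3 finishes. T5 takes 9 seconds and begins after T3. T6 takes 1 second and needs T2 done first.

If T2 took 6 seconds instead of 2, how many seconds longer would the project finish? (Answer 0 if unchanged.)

4

Actual critical path: T2→T3→T5 = 2+11+9 = 22 ⇒ 22 seconds.
T2 lies on that path, so at 6 seconds the path becomes 26 seconds.
That remains the longest chain; total 26 seconds.
Change in finish: 26 − 22 = +4 seconds.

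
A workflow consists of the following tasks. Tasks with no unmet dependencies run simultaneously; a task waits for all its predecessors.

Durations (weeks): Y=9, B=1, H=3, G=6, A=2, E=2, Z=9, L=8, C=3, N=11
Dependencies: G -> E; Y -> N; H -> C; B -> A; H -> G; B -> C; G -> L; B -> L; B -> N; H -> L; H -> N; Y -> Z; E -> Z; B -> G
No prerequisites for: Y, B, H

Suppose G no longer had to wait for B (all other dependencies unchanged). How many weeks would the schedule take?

Before: longest chain Y→N = 9+11 = 20, finish 20.
Dropping B→G doesn't change G's earliest start (3); another predecessor still binds.
New critical path: Y→N = 9+11 = 20 ⇒ 20 weeks.

20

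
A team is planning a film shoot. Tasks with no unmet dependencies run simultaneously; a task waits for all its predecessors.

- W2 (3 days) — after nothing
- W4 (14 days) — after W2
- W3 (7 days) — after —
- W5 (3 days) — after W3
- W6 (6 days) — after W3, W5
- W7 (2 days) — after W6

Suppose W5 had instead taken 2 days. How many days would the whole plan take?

As given, the longest chain is W3→W5→W6→W7 = 7+3+6+2 = 18, so the finish is 18 days.
W5 lies on that path, so at 2 days the path becomes 17 days.
The binding chain switches to W2→W4 = 3+14 = 17; finish 17 days.

17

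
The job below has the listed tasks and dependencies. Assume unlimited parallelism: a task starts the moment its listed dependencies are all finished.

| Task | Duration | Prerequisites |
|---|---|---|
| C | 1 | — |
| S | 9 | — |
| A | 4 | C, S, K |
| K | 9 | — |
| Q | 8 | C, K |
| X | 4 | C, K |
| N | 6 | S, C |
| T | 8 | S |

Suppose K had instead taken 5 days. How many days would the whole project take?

As given, the longest chain is K→Q = 9+8 = 17, so the finish is 17 days.
Since K is critical, the -4 change carries straight to that chain (now 13 days).
The binding chain switches to S→T = 9+8 = 17; finish 17 days.

17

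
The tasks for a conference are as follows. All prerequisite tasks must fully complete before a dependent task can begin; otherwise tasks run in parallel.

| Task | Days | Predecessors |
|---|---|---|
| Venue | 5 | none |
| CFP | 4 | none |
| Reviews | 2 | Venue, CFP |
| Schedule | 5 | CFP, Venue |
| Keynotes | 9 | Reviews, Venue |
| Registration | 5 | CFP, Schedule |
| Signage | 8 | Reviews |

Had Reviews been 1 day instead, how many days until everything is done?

15

Baseline: Venue→Reviews→Keynotes = 5+2+9 = 16 → 16 days.
Reviews lies on that path, so at 1 day the path becomes 15 days.
That remains the longest chain; total 15 days.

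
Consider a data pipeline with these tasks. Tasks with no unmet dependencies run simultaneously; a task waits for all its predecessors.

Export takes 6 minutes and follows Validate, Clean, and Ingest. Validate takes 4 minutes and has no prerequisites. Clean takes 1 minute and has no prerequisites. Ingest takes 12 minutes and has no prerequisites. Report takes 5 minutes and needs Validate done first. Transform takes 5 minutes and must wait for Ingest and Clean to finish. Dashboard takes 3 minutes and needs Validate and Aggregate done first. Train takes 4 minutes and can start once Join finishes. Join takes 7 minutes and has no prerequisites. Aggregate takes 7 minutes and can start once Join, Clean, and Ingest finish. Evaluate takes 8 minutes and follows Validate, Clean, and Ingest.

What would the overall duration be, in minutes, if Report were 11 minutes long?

22

Baseline: Ingest→Aggregate→Dashboard = 12+7+3 = 22 → 22 minutes.
Report is off the critical path — its longest chain is 9 minutes, giving 13 of slack.
The critical path is still Ingest→Aggregate→Dashboard; finish is now 22 minutes.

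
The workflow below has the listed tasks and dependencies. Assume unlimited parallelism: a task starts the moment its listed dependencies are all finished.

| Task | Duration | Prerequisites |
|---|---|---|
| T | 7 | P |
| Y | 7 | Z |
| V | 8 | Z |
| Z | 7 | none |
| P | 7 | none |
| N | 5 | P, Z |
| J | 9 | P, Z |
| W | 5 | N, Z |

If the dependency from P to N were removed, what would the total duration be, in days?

17

Original critical path: Z→N→W = 7+5+5 = 17 ⇒ 17 days.
Dropping P→N doesn't change N's earliest start (7); another predecessor still binds.
After: Z→N→W = 7+5+5 = 17 → 17 days.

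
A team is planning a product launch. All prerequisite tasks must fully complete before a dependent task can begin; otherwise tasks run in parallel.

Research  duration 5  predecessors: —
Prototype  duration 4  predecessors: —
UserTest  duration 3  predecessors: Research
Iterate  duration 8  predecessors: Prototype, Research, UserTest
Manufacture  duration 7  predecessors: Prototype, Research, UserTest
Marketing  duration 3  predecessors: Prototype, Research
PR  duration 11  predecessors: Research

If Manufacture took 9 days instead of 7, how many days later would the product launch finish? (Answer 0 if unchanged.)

The binding path is Research→UserTest→Iterate = 5+3+8 = 16; finish at 16 days.
Manufacture has 1 day of float (longest path through it is 15).
Now Research→UserTest→Manufacture = 5+3+9 = 17 is longest, so the finish becomes 17 days.
Change in finish: 17 − 16 = +1 days.

1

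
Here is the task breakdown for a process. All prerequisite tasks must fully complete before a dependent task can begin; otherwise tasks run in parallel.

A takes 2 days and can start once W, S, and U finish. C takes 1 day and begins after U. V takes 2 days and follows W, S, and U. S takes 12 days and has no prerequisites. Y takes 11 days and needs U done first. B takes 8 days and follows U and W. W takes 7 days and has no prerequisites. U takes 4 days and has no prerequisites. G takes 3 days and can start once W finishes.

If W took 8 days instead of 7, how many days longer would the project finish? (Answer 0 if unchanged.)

1

Actual critical path: W→B = 7+8 = 15 ⇒ 15 days.
W is on the critical path; changing it to 8 makes that path 16 days.
No other chain overtakes it, so the finish is 16 days.
Change in finish: 16 − 15 = +1 days.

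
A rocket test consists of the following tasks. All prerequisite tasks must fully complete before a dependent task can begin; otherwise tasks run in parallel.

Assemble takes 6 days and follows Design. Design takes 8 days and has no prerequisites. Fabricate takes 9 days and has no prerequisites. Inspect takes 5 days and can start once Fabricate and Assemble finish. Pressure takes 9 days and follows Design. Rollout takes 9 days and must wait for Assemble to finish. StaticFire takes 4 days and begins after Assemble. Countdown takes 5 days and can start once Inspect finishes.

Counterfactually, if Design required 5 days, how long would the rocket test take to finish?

The binding path is Design→Assemble→Inspect→Countdown = 8+6+5+5 = 24; finish at 24 days.
Design lies on that path, so at 5 days the path becomes 21 days.
No other chain overtakes it, so the finish is 21 days.

21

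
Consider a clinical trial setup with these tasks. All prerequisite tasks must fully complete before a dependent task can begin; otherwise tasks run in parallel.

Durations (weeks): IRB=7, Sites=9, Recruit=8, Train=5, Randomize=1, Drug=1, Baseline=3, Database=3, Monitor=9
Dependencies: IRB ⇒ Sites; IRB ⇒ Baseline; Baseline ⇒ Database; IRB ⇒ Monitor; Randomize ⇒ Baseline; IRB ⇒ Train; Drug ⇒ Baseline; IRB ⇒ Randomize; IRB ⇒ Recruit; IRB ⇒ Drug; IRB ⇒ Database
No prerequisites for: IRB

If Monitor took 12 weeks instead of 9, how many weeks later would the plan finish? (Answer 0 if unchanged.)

As given, the longest chain is IRB→Monitor = 7+9 = 16, so the finish is 16 weeks.
Since Monitor is critical, the +3 change carries straight to that chain (now 19 weeks).
No other chain overtakes it, so the finish is 19 weeks.
Change in finish: 19 − 16 = +3 weeks.

3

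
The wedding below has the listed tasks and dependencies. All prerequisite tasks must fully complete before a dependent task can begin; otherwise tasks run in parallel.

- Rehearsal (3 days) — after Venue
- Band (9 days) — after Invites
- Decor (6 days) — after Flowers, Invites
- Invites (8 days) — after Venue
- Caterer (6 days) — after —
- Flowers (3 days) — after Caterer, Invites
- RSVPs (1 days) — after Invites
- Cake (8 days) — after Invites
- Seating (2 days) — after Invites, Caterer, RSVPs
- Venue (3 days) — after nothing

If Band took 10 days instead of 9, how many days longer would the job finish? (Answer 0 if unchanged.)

Critical path before the change: Venue→Invites→Band = 3+8+9 = 20 giving 20 days.
Band is on the critical path; changing it to 10 makes that path 21 days.
The critical path is still Venue→Invites→Band; finish is now 21 days.
Change in finish: 21 − 20 = +1 days.

1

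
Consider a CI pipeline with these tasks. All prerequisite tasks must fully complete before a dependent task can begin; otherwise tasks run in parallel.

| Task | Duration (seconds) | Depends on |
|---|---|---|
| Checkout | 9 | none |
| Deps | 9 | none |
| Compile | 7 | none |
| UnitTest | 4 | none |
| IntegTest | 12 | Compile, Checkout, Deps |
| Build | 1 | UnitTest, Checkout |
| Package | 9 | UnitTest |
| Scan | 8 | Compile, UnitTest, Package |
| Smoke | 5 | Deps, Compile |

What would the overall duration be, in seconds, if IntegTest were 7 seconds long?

Baseline: Checkout→IntegTest = 9+12 = 21 → 21 seconds.
IntegTest lies on that path, so at 7 seconds the path becomes 16 seconds.
The binding chain switches to UnitTest→Package→Scan = 4+9+8 = 21; finish 21 seconds.

21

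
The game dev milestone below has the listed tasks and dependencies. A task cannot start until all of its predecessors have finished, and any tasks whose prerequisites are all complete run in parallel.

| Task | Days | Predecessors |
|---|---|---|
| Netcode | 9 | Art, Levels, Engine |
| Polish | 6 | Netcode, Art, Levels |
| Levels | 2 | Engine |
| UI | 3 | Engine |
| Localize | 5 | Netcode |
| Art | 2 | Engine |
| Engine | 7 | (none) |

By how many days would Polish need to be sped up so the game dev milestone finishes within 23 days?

1

Current finish: 24 days; target: 23.
Polish is on every critical path, so each day cut from Polish cuts the finish by one (this holds down to a finish of 23).
Need 24 − 23 = 1 day off Polish → Polish becomes 5 days, finish becomes 23.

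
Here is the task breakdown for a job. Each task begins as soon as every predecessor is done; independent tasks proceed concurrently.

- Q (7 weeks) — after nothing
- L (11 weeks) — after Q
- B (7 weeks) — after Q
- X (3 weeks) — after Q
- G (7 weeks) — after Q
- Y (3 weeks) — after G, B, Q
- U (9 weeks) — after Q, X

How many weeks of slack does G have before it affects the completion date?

Critical path: Q→X→U = 7+3+9 = 19, so the finish is 19 weeks.
Longest path through G: 17 weeks (earliest finish 14, latest finish 16).
Slack of G = 9 − 7 = 2 weeks.

2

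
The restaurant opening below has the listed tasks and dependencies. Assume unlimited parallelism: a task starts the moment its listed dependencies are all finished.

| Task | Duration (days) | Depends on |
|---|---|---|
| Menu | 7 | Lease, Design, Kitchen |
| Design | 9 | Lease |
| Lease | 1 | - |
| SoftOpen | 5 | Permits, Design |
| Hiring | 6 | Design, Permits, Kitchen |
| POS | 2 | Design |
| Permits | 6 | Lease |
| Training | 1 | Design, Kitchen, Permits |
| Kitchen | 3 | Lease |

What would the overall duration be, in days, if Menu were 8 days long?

18

The binding path is Lease→Design→Menu = 1+9+7 = 17; finish at 17 days.
Menu is on the critical path; changing it to 8 makes that path 18 days.
That remains the longest chain; total 18 days.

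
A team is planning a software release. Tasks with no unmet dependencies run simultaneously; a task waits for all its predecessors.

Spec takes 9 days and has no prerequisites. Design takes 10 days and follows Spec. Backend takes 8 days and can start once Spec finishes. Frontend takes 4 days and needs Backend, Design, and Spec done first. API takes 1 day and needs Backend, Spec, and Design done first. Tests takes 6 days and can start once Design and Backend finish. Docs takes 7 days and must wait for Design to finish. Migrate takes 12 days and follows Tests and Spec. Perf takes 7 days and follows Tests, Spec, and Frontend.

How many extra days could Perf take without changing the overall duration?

5

Critical path: Spec→Design→Tests→Migrate = 9+10+6+12 = 37, so the finish is 37 days.
Longest path through Perf: 32 days (earliest finish 32, latest finish 37).
So Perf can slip 37 − 32 = 5 days.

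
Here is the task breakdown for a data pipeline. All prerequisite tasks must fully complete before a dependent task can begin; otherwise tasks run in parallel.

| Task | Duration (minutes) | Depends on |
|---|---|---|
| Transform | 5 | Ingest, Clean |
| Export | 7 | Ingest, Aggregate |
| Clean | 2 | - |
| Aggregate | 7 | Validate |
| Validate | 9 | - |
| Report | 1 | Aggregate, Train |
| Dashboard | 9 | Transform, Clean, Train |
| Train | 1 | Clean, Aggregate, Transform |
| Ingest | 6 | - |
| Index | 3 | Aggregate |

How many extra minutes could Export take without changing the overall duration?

3

The longest chain is Validate→Aggregate→Train→Dashboard = 9+7+1+9 = 26; overall finish 26 minutes.
Longest path through Export: 23 minutes (earliest finish 23, latest finish 26).
So Export can slip 26 − 23 = 3 minutes.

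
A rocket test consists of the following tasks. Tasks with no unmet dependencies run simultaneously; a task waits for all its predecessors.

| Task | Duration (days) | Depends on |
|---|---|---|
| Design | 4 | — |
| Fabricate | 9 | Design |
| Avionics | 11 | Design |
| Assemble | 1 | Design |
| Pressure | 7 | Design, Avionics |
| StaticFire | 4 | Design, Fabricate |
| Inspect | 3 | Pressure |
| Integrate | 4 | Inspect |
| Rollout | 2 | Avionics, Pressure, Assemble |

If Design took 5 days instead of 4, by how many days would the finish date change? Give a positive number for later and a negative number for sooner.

1

The binding path is Design→Avionics→Pressure→Inspect→Integrate = 4+11+7+3+4 = 29; finish at 29 days.
Design lies on that path, so at 5 days the path becomes 30 days.
The critical path is still Design→Avionics→Pressure→Inspect→Integrate; finish is now 30 days.
Change in finish: 30 − 29 = +1 days.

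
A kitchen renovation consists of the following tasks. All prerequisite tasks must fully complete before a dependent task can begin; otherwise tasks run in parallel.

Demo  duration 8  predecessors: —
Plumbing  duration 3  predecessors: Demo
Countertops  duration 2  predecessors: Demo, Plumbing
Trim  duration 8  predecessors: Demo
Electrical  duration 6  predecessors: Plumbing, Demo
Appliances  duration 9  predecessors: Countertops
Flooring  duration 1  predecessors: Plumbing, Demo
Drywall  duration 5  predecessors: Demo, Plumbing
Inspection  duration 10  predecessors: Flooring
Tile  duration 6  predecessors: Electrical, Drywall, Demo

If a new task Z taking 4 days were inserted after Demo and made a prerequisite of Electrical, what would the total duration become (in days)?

24

Originally the schedule takes 23 days.
With Z inserted, Electrical now waits for max(Plumbing, Demo, Z).
New critical path: Demo→Z→Electrical→Tile = 8+4+6+6 = 24 ⇒ 24 days.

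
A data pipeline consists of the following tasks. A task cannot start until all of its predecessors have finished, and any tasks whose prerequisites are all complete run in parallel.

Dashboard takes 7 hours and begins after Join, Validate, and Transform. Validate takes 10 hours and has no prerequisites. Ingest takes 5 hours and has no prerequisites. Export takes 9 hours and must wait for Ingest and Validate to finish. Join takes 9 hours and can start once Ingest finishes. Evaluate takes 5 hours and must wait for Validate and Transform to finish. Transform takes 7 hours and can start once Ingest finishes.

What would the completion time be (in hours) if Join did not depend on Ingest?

Before: longest chain Ingest→Join→Dashboard = 5+9+7 = 21, finish 21.
Without Ingest→Join, Join's earliest start moves from 5 to 0.
New critical path: Ingest→Transform→Dashboard = 5+7+7 = 19 ⇒ 19 hours.

19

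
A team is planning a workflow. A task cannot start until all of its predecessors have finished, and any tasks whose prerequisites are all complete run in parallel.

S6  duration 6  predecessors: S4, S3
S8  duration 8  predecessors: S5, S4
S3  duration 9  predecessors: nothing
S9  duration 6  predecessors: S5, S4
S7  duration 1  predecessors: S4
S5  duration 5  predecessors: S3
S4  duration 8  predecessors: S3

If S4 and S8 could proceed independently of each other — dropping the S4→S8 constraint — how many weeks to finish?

23

Before: longest chain S3→S4→S8 = 9+8+8 = 25, finish 25.
Without S4→S8, S8's earliest start moves from 17 to 14.
New critical path: S3→S4→S6 = 9+8+6 = 23 ⇒ 23 weeks.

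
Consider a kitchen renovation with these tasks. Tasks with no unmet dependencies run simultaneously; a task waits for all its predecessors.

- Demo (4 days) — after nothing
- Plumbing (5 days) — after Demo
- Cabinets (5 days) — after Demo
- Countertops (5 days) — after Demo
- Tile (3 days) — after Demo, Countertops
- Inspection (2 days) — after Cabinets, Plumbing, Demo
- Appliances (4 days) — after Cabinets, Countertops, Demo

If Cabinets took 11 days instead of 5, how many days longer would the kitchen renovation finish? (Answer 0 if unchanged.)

Actual critical path: Demo→Cabinets→Appliances = 4+5+4 = 13 ⇒ 13 days.
Cabinets is on the critical path; changing it to 11 makes that path 19 days.
That remains the longest chain; total 19 days.
Change in finish: 19 − 13 = +6 days.

6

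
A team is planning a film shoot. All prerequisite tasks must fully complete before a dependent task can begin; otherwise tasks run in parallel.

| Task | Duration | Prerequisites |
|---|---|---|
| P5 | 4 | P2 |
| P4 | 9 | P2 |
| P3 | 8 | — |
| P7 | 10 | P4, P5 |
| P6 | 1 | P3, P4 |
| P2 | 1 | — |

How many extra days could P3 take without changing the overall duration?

The longest chain is P2→P4→P7 = 1+9+10 = 20; overall finish 20 days.
Longest path through P3: 9 days (earliest finish 8, latest finish 19).
Slack of P3 = 11 − 0 = 11 days.

11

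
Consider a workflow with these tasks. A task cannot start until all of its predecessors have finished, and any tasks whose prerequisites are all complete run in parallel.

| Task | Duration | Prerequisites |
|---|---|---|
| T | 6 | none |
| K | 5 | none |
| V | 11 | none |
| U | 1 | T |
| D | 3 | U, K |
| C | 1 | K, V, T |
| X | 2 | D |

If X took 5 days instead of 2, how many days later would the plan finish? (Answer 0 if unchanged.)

3

Actual critical path: T→U→D→X = 6+1+3+2 = 12 ⇒ 12 days.
Since X is critical, the +3 change carries straight to that chain (now 15 days).
The critical path is still T→U→D→X; finish is now 15 days.
Change in finish: 15 − 12 = +3 days.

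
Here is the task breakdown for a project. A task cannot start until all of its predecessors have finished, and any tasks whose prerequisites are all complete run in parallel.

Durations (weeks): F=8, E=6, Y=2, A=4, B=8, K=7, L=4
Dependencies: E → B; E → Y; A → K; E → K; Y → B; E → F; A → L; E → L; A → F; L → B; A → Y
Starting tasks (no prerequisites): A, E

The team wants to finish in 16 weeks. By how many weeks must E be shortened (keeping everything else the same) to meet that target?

2

Current finish: 18 weeks; target: 16.
E is on every critical path, so each week cut from E cuts the finish by one (this holds down to a finish of 16).
Need 18 − 16 = 2 weeks off E → E becomes 4 weeks, finish becomes 16.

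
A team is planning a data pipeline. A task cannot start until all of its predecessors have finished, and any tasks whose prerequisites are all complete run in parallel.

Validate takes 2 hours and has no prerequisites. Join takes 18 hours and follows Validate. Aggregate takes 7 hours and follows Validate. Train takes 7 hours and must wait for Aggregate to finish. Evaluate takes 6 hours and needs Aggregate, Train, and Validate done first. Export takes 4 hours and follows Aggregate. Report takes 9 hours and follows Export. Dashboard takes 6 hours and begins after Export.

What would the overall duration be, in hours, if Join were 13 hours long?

22

As given, the longest chain is Validate→Aggregate→Train→Evaluate = 2+7+7+6 = 22, so the finish is 22 hours.
Join has 2 hours of float (longest path through it is 20).
That remains the longest chain; total 22 hours.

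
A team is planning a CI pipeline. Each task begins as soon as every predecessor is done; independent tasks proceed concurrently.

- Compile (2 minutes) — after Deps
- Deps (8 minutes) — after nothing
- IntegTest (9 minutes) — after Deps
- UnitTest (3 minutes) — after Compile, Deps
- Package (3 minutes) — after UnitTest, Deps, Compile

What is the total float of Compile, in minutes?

1

Critical path: Deps→IntegTest = 8+9 = 17, so the finish is 17 minutes.
Compile finishes as early as 10 and must finish by 11.
Float = 17 − 16 = 1.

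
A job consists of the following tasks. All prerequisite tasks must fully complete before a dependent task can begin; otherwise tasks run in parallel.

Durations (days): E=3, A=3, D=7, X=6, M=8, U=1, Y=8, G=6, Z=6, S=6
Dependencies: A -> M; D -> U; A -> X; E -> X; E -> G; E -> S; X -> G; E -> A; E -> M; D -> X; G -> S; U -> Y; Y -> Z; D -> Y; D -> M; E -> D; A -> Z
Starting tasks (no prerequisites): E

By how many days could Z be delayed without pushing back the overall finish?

3

E→D→X→G→S = 3+7+6+6+6 = 28 sets the makespan at 28 days.
The longest chain containing Z totals 25 days.
So Z can slip 28 − 25 = 3 days.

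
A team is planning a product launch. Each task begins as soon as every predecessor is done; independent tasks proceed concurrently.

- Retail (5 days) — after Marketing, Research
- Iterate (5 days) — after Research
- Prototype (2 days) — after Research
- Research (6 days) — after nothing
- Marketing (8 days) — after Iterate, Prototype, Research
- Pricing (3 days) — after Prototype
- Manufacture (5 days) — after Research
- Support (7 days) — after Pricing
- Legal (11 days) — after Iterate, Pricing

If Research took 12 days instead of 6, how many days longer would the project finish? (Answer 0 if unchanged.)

6

Baseline: Research→Iterate→Marketing→Retail = 6+5+8+5 = 24 → 24 days.
Research lies on that path, so at 12 days the path becomes 30 days.
That remains the longest chain; total 30 days.
Change in finish: 30 − 24 = +6 days.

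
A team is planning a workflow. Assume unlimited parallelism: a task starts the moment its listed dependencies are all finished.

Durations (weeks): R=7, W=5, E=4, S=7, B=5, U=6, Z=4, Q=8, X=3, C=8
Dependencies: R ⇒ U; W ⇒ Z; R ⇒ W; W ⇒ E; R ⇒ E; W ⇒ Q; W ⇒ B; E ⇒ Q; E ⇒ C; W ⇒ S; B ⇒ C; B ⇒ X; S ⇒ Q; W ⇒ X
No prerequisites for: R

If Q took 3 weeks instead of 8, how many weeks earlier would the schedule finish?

2

Actual critical path: R→W→S→Q = 7+5+7+8 = 27 ⇒ 27 weeks.
Since Q is critical, the -5 change carries straight to that chain (now 22 weeks).
New critical path: R→W→B→C = 7+5+5+8 = 25 ⇒ 25 weeks.
Change in finish: 25 − 27 = -2 weeks.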